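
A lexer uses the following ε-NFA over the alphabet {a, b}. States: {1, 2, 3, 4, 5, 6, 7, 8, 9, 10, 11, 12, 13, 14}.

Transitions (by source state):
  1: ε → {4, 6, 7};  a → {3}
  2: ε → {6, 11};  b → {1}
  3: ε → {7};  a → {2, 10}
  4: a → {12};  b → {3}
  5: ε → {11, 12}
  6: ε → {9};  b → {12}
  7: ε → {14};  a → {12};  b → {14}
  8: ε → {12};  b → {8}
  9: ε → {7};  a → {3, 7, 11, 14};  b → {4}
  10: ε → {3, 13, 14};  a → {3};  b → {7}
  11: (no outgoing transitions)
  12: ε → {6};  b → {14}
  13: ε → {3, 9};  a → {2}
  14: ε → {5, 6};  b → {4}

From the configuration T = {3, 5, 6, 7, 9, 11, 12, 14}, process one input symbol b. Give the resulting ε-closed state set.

{4, 5, 6, 7, 9, 11, 12, 14}

6 on b → {12}.
7 on b → {14}.
9 on b → {4}.
12 on b → {14}.
14 on b → {4}.
No b-transition from 3, 5, 11.
Union after reading b: {4, 12, 14}.
Now take the ε-closure:
From 12 via ε: add 6.
From 14 via ε: add 5.
From 5 via ε: add 11.
From 6 via ε: add 9.
From 9 via ε: add 7.
No new states can be added; the closed set is {4, 5, 6, 7, 9, 11, 12, 14}.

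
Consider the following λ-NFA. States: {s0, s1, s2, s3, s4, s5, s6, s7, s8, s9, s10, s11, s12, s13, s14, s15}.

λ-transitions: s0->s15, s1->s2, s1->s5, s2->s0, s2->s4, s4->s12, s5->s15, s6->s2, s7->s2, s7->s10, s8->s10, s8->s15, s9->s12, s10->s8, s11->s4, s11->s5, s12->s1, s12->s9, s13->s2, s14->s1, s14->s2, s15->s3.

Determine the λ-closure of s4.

{s0, s1, s2, s3, s4, s5, s9, s12, s15}

Start with {s4}.
From s4 via λ: add s12.
From s12 via λ: add s1, s9.
From s1 via λ: add s2, s5.
From s2 via λ: add s0.
From s5 via λ: add s15.
From s15 via λ: add s3.
No new states can be added; the closed set is {s0, s1, s2, s3, s4, s5, s9, s12, s15}.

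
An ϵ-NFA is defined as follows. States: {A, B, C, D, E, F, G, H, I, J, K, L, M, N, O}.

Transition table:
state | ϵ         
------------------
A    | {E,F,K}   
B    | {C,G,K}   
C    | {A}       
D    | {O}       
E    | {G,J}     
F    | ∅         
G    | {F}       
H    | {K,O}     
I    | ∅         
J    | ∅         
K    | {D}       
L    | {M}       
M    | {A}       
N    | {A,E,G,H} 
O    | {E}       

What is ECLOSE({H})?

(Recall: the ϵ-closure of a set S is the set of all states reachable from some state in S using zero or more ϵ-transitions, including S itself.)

Start with {H}.
From H via ϵ: add K, O.
From K via ϵ: add D.
From O via ϵ: add E.
From E via ϵ: add G, J.
From G via ϵ: add F.
No new states can be added; the closed set is {D, E, F, G, H, J, K, O}.

{D, E, F, G, H, J, K, O}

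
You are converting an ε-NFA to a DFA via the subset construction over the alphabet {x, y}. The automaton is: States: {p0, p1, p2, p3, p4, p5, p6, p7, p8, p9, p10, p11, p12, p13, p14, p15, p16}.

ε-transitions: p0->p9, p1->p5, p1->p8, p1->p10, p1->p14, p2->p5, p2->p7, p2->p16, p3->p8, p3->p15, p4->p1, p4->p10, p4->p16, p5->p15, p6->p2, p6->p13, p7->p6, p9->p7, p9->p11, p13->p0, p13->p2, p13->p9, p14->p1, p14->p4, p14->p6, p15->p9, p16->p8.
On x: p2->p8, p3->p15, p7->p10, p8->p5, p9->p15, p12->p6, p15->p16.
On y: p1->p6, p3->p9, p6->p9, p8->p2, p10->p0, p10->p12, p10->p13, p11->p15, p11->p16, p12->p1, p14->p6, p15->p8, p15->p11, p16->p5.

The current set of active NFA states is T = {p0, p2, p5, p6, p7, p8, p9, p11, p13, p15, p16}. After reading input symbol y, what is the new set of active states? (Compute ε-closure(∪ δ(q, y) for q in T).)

{p0, p2, p5, p6, p7, p8, p9, p11, p13, p15, p16}

p6 on y → {p9}.
p8 on y → {p2}.
p11 on y → {p15, p16}.
p15 on y → {p8, p11}.
p16 on y → {p5}.
No y-transition from p0, p2, p5, p7, p9, p13.
Union after reading y: {p2, p5, p8, p9, p11, p15, p16}.
Now take the ε-closure:
From p2 via ε: add p7.
From p7 via ε: add p6.
From p6 via ε: add p13.
From p13 via ε: add p0.
No new states can be added; the closed set is {p0, p2, p5, p6, p7, p8, p9, p11, p13, p15, p16}.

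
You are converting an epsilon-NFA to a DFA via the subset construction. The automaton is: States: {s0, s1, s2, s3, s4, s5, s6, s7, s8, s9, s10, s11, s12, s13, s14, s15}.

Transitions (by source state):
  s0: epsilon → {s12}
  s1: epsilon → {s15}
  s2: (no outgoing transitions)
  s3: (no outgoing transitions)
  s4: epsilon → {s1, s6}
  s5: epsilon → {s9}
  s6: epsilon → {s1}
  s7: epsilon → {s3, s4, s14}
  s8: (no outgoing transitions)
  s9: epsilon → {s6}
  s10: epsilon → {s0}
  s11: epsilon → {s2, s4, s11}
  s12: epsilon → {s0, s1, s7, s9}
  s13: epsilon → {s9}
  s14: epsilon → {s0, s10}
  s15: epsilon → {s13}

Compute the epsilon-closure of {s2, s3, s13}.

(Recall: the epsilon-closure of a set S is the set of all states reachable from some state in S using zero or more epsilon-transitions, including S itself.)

Start with {s2, s3, s13}.
From s13 via epsilon: add s9.
From s9 via epsilon: add s6.
From s6 via epsilon: add s1.
From s1 via epsilon: add s15.
No new states can be added; the closed set is {s1, s2, s3, s6, s9, s13, s15}.

{s1, s2, s3, s6, s9, s13, s15}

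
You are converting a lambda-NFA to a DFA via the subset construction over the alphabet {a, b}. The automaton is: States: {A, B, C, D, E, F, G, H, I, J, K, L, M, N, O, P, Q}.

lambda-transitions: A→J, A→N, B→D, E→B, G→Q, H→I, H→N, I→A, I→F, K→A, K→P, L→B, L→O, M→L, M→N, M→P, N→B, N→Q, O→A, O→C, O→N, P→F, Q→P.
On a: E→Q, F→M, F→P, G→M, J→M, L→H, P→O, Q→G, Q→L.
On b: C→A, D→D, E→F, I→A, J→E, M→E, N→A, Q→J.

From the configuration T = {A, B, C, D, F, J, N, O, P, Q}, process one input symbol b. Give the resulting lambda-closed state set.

C on b → {A}.
D on b → {D}.
J on b → {E}.
N on b → {A}.
Q on b → {J}.
No b-transition from A, B, F, O, P.
Union after reading b: {A, D, E, J}.
Now take the lambda-closure:
From A via lambda: add N.
From E via lambda: add B.
From N via lambda: add Q.
From Q via lambda: add P.
From P via lambda: add F.
No new states can be added; the closed set is {A, B, D, E, F, J, N, P, Q}.

{A, B, D, E, F, J, N, P, Q}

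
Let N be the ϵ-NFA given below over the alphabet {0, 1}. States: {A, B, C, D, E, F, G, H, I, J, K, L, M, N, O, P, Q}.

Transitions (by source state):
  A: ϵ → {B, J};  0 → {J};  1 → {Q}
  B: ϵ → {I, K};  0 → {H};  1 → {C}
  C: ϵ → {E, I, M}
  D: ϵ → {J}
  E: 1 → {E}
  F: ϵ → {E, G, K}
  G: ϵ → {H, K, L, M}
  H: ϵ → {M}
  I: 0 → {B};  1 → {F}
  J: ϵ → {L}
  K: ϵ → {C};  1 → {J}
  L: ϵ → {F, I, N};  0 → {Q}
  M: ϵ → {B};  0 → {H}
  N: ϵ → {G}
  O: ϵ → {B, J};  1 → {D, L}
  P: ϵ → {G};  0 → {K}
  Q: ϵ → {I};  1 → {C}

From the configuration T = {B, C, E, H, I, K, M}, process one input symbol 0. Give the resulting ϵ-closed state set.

B on 0 → {H}.
I on 0 → {B}.
M on 0 → {H}.
No 0-transition from C, E, H, K.
Union after reading 0: {B, H}.
Now take the ϵ-closure:
From B via ϵ: add I, K.
From H via ϵ: add M.
From K via ϵ: add C.
From C via ϵ: add E.
No new states can be added; the closed set is {B, C, E, H, I, K, M}.

{B, C, E, H, I, K, M}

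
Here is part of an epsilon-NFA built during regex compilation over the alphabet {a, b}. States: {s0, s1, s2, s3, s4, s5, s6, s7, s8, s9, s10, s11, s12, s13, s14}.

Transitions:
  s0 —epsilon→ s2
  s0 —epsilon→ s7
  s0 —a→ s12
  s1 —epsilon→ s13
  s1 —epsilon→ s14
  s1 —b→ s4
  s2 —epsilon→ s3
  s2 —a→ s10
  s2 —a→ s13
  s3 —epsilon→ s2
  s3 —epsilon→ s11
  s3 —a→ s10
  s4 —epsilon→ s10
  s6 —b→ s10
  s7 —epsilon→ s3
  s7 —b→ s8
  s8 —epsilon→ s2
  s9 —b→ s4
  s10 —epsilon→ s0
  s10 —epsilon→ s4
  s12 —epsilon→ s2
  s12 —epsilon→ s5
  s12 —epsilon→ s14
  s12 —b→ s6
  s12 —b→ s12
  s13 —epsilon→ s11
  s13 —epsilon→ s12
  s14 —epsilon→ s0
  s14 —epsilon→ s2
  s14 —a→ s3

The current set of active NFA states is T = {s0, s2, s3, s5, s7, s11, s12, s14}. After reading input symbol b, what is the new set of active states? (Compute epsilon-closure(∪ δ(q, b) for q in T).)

s7 on b → {s8}.
s12 on b → {s6, s12}.
No b-transition from s0, s2, s3, s5, s11, s14.
Union after reading b: {s6, s8, s12}.
Now take the epsilon-closure:
From s8 via epsilon: add s2.
From s12 via epsilon: add s5, s14.
From s2 via epsilon: add s3.
From s14 via epsilon: add s0.
From s0 via epsilon: add s7.
From s3 via epsilon: add s11.
No new states can be added; the closed set is {s0, s2, s3, s5, s6, s7, s8, s11, s12, s14}.

{s0, s2, s3, s5, s6, s7, s8, s11, s12, s14}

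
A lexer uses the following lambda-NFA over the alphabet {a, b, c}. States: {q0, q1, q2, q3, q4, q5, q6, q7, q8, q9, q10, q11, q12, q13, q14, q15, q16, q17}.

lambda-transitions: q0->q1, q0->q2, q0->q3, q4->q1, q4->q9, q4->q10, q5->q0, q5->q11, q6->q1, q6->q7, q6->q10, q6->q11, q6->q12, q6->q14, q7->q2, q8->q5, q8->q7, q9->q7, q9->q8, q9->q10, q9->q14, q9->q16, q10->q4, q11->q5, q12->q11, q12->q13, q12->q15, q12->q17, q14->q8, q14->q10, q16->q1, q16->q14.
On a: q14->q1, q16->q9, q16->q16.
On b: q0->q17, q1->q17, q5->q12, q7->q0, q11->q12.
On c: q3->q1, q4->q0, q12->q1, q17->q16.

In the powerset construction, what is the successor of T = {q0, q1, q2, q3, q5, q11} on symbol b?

{q0, q1, q2, q3, q5, q11, q12, q13, q15, q17}

q0 on b → {q17}.
q1 on b → {q17}.
q5 on b → {q12}.
q11 on b → {q12}.
No b-transition from q2, q3.
Union after reading b: {q12, q17}.
Now take the lambda-closure:
From q12 via lambda: add q11, q13, q15.
From q11 via lambda: add q5.
From q5 via lambda: add q0.
From q0 via lambda: add q1, q2, q3.
No new states can be added; the closed set is {q0, q1, q2, q3, q5, q11, q12, q13, q15, q17}.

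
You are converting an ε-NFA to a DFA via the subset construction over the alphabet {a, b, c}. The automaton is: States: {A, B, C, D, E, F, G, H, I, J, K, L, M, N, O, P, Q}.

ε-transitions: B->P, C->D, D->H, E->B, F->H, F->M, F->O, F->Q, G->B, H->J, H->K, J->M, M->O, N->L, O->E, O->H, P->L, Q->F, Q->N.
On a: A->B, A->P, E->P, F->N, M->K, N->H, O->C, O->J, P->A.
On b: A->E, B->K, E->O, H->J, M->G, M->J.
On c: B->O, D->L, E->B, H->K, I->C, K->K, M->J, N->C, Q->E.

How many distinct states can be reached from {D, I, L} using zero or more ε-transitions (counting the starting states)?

Start with {D, I, L}.
From D via ε: add H.
From H via ε: add J, K.
From J via ε: add M.
From M via ε: add O.
From O via ε: add E.
From E via ε: add B.
From B via ε: add P.
ε-closure = {B, D, E, H, I, J, K, L, M, O, P}, which has 11 states.

11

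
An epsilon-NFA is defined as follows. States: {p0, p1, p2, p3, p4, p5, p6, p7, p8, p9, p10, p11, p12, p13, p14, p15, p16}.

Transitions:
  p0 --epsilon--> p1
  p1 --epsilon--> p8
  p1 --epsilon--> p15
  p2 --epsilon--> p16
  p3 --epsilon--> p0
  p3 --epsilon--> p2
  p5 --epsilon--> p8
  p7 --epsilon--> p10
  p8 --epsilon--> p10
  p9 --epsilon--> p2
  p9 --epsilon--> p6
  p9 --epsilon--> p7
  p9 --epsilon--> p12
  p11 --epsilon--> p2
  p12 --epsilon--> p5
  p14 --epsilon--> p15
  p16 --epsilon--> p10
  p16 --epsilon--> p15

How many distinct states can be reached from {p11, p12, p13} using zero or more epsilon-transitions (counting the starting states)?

Start with {p11, p12, p13}.
From p11 via epsilon: add p2.
From p12 via epsilon: add p5.
From p2 via epsilon: add p16.
From p5 via epsilon: add p8.
From p8 via epsilon: add p10.
From p16 via epsilon: add p15.
epsilon-closure = {p2, p5, p8, p10, p11, p12, p13, p15, p16}, which has 9 states.

9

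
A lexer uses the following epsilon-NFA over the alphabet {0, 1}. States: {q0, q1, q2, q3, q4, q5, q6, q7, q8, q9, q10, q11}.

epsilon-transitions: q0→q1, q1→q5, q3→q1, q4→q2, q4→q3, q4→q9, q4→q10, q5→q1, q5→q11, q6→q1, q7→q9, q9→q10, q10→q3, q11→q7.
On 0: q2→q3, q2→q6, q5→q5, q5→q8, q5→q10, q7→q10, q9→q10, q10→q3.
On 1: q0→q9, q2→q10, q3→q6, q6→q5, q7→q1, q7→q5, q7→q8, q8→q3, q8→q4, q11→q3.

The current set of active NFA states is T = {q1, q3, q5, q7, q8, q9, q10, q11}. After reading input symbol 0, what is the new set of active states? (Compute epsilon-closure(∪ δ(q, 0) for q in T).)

q5 on 0 → {q5, q8, q10}.
q7 on 0 → {q10}.
q9 on 0 → {q10}.
q10 on 0 → {q3}.
No 0-transition from q1, q3, q8, q11.
Union after reading 0: {q3, q5, q8, q10}.
Now take the epsilon-closure:
From q3 via epsilon: add q1.
From q5 via epsilon: add q11.
From q11 via epsilon: add q7.
From q7 via epsilon: add q9.
No new states can be added; the closed set is {q1, q3, q5, q7, q8, q9, q10, q11}.

{q1, q3, q5, q7, q8, q9, q10, q11}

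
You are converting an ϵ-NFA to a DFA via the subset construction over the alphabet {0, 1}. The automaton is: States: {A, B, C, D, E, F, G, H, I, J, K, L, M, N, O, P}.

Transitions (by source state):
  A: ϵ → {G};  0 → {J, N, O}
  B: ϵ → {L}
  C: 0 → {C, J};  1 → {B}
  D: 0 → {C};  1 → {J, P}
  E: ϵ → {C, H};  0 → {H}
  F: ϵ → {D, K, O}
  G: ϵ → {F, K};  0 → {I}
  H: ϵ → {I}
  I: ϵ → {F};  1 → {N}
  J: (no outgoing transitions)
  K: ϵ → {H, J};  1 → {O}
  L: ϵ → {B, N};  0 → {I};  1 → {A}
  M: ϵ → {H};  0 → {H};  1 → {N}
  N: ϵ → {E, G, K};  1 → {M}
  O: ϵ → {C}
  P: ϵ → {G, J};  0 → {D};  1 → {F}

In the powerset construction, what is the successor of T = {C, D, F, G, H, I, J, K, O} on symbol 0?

{C, D, F, H, I, J, K, O}

C on 0 → {C, J}.
D on 0 → {C}.
G on 0 → {I}.
No 0-transition from F, H, I, J, K, O.
Union after reading 0: {C, I, J}.
Now take the ϵ-closure:
From I via ϵ: add F.
From F via ϵ: add D, K, O.
From K via ϵ: add H.
No new states can be added; the closed set is {C, D, F, H, I, J, K, O}.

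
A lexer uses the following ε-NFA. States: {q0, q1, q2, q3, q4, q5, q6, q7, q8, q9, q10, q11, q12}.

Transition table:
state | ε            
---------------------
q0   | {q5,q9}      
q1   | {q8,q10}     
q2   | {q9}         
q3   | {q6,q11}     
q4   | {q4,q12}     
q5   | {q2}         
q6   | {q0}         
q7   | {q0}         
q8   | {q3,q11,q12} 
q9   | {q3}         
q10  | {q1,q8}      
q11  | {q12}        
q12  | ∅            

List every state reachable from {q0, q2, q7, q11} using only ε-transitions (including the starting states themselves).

Start with {q0, q2, q7, q11}.
From q0 via ε: add q5, q9.
From q11 via ε: add q12.
From q9 via ε: add q3.
From q3 via ε: add q6.
No new states can be added; the closed set is {q0, q2, q3, q5, q6, q7, q9, q11, q12}.

{q0, q2, q3, q5, q6, q7, q9, q11, q12}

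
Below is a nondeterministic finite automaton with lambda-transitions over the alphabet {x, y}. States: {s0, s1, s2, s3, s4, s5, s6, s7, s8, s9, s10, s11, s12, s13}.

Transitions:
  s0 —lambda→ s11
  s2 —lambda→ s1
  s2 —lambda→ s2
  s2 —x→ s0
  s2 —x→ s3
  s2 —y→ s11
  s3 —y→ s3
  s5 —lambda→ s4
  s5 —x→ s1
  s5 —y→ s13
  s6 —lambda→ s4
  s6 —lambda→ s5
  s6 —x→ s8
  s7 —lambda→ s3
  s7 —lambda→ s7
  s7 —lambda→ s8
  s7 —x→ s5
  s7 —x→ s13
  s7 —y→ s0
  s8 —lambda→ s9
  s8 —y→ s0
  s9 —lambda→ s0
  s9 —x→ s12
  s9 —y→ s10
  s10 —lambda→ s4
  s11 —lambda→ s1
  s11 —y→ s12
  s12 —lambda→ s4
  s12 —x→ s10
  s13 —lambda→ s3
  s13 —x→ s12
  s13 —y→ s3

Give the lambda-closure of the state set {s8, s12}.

Start with {s8, s12}.
From s8 via lambda: add s9.
From s12 via lambda: add s4.
From s9 via lambda: add s0.
From s0 via lambda: add s11.
From s11 via lambda: add s1.
No new states can be added; the closed set is {s0, s1, s4, s8, s9, s11, s12}.

{s0, s1, s4, s8, s9, s11, s12}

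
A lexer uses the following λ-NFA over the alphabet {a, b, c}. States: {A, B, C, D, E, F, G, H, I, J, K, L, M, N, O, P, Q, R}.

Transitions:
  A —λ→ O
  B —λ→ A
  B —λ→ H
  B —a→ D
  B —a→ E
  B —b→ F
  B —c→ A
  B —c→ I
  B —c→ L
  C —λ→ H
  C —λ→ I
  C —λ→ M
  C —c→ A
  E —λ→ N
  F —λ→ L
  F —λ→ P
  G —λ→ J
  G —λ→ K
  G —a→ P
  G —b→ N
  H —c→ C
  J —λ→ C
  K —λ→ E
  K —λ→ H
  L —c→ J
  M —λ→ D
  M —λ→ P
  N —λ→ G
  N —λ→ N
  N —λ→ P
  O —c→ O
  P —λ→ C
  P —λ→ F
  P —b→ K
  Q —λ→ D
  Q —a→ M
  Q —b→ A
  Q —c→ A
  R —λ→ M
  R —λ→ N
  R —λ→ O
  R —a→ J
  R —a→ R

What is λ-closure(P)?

Start with {P}.
From P via λ: add C, F.
From C via λ: add H, I, M.
From F via λ: add L.
From M via λ: add D.
No new states can be added; the closed set is {C, D, F, H, I, L, M, P}.

{C, D, F, H, I, L, M, P}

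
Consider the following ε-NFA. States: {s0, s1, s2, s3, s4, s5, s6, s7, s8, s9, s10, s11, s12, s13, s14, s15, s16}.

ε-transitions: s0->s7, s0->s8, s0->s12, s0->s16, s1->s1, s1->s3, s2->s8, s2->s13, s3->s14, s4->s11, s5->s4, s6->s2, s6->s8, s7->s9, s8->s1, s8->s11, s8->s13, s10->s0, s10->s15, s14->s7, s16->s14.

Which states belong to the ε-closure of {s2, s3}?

Start with {s2, s3}.
From s2 via ε: add s8, s13.
From s3 via ε: add s14.
From s8 via ε: add s1, s11.
From s14 via ε: add s7.
From s7 via ε: add s9.
No new states can be added; the closed set is {s1, s2, s3, s7, s8, s9, s11, s13, s14}.

{s1, s2, s3, s7, s8, s9, s11, s13, s14}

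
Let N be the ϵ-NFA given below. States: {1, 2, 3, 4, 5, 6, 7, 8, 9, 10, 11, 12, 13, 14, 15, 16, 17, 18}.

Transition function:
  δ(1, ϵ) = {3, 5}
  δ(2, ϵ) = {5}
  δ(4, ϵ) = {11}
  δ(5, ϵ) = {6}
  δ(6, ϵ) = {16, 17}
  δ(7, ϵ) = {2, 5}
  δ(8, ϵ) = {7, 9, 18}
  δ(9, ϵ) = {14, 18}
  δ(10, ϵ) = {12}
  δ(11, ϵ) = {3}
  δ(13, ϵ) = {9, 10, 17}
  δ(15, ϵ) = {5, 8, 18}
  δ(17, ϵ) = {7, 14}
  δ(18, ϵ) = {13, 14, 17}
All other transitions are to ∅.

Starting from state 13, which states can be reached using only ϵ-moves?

{2, 5, 6, 7, 9, 10, 12, 13, 14, 16, 17, 18}

Start with {13}.
From 13 via ϵ: add 9, 10, 17.
From 9 via ϵ: add 14, 18.
From 10 via ϵ: add 12.
From 17 via ϵ: add 7.
From 7 via ϵ: add 2, 5.
From 5 via ϵ: add 6.
From 6 via ϵ: add 16.
No new states can be added; the closed set is {2, 5, 6, 7, 9, 10, 12, 13, 14, 16, 17, 18}.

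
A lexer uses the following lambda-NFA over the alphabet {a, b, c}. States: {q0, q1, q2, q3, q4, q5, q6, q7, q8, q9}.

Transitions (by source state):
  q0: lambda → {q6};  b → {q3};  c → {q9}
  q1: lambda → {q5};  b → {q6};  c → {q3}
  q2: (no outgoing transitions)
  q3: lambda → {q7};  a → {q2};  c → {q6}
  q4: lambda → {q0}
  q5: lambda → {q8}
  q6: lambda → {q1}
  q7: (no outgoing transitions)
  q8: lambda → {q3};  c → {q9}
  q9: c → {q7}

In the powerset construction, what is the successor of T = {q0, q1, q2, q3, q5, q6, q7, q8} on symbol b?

q0 on b → {q3}.
q1 on b → {q6}.
No b-transition from q2, q3, q5, q6, q7, q8.
Union after reading b: {q3, q6}.
Now take the lambda-closure:
From q3 via lambda: add q7.
From q6 via lambda: add q1.
From q1 via lambda: add q5.
From q5 via lambda: add q8.
No new states can be added; the closed set is {q1, q3, q5, q6, q7, q8}.

{q1, q3, q5, q6, q7, q8}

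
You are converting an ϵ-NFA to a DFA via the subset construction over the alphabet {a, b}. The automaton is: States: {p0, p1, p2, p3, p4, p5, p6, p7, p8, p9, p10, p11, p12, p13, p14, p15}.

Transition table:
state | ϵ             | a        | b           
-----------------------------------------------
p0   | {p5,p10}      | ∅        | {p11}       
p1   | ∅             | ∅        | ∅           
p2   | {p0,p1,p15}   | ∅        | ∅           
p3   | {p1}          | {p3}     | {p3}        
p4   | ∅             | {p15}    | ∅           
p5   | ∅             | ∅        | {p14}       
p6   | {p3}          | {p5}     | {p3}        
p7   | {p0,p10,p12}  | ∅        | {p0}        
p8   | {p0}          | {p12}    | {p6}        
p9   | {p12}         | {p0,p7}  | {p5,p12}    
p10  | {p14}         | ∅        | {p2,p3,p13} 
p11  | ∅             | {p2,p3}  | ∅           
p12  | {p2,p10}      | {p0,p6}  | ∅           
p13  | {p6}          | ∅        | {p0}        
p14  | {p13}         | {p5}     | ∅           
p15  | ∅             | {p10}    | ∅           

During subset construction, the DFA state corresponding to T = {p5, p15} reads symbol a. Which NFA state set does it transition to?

p15 on a → {p10}.
No a-transition from p5.
Union after reading a: {p10}.
Now take the ϵ-closure:
From p10 via ϵ: add p14.
From p14 via ϵ: add p13.
From p13 via ϵ: add p6.
From p6 via ϵ: add p3.
From p3 via ϵ: add p1.
No new states can be added; the closed set is {p1, p3, p6, p10, p13, p14}.

{p1, p3, p6, p10, p13, p14}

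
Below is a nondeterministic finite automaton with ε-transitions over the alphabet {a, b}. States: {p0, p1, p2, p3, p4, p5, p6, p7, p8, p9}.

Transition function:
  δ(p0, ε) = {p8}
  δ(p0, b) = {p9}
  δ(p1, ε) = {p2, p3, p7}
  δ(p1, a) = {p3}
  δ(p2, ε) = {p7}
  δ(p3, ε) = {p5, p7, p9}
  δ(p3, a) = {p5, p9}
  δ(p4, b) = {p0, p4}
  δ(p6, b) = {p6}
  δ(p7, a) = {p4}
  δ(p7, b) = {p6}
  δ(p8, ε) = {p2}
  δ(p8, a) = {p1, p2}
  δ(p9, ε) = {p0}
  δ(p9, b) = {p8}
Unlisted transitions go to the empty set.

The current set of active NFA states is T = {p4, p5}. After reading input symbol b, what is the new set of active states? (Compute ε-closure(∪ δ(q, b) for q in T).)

p4 on b → {p0, p4}.
No b-transition from p5.
Union after reading b: {p0, p4}.
Now take the ε-closure:
From p0 via ε: add p8.
From p8 via ε: add p2.
From p2 via ε: add p7.
No new states can be added; the closed set is {p0, p2, p4, p7, p8}.

{p0, p2, p4, p7, p8}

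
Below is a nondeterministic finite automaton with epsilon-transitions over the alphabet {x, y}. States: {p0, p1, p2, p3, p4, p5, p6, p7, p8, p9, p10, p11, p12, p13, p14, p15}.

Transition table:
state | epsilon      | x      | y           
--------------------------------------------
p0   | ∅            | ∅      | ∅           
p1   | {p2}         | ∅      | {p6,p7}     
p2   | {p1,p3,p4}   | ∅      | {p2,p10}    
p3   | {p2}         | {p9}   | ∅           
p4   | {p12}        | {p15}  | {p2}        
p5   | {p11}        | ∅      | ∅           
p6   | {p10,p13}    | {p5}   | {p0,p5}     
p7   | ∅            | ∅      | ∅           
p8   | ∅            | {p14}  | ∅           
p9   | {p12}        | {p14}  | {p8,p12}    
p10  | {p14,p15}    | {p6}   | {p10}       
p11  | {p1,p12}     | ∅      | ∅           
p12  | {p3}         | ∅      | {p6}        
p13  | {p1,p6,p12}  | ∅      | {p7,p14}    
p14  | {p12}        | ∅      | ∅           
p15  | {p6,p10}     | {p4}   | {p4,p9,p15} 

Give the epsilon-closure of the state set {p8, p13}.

Start with {p8, p13}.
From p13 via epsilon: add p1, p6, p12.
From p1 via epsilon: add p2.
From p6 via epsilon: add p10.
From p12 via epsilon: add p3.
From p2 via epsilon: add p4.
From p10 via epsilon: add p14, p15.
No new states can be added; the closed set is {p1, p2, p3, p4, p6, p8, p10, p12, p13, p14, p15}.

{p1, p2, p3, p4, p6, p8, p10, p12, p13, p14, p15}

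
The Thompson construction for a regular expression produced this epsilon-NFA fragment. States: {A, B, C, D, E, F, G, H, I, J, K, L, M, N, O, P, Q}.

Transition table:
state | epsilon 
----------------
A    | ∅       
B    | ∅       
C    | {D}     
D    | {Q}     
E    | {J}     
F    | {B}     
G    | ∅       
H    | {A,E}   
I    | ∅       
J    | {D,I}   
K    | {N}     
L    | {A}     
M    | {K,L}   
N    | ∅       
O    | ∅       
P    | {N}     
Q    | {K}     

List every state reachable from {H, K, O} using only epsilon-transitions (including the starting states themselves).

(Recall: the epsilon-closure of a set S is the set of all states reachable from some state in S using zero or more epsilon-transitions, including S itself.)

{A, D, E, H, I, J, K, N, O, Q}

Start with {H, K, O}.
From H via epsilon: add A, E.
From K via epsilon: add N.
From E via epsilon: add J.
From J via epsilon: add D, I.
From D via epsilon: add Q.
No new states can be added; the closed set is {A, D, E, H, I, J, K, N, O, Q}.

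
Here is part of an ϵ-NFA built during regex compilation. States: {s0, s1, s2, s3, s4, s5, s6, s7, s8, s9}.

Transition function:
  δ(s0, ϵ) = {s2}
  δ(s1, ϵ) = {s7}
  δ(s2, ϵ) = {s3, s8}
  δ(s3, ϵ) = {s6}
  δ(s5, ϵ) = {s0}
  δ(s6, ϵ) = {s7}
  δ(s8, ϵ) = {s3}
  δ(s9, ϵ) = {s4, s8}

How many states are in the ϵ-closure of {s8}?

4

Start with {s8}.
From s8 via ϵ: add s3.
From s3 via ϵ: add s6.
From s6 via ϵ: add s7.
ϵ-closure = {s3, s6, s7, s8}, which has 4 states.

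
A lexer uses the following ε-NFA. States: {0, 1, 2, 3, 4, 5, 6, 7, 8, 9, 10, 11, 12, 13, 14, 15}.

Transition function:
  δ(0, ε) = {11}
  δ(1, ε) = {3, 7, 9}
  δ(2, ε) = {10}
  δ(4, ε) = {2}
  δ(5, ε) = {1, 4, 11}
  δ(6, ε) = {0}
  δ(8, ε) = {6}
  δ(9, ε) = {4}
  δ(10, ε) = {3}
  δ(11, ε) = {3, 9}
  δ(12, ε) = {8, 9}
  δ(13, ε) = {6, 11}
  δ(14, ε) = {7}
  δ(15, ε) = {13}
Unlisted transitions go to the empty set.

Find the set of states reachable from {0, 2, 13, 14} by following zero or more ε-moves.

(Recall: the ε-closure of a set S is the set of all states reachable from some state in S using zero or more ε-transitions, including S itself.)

{0, 2, 3, 4, 6, 7, 9, 10, 11, 13, 14}

Start with {0, 2, 13, 14}.
From 0 via ε: add 11.
From 2 via ε: add 10.
From 13 via ε: add 6.
From 14 via ε: add 7.
From 10 via ε: add 3.
From 11 via ε: add 9.
From 9 via ε: add 4.
No new states can be added; the closed set is {0, 2, 3, 4, 6, 7, 9, 10, 11, 13, 14}.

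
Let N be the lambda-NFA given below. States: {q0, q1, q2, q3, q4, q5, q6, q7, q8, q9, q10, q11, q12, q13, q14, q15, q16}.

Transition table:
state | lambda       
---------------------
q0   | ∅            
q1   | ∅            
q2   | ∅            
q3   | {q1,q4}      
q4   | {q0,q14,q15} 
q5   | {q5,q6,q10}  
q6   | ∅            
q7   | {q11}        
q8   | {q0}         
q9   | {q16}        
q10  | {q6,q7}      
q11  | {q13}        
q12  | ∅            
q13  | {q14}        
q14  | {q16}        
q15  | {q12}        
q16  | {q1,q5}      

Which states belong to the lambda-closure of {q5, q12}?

Start with {q5, q12}.
From q5 via lambda: add q6, q10.
From q10 via lambda: add q7.
From q7 via lambda: add q11.
From q11 via lambda: add q13.
From q13 via lambda: add q14.
From q14 via lambda: add q16.
From q16 via lambda: add q1.
No new states can be added; the closed set is {q1, q5, q6, q7, q10, q11, q12, q13, q14, q16}.

{q1, q5, q6, q7, q10, q11, q12, q13, q14, q16}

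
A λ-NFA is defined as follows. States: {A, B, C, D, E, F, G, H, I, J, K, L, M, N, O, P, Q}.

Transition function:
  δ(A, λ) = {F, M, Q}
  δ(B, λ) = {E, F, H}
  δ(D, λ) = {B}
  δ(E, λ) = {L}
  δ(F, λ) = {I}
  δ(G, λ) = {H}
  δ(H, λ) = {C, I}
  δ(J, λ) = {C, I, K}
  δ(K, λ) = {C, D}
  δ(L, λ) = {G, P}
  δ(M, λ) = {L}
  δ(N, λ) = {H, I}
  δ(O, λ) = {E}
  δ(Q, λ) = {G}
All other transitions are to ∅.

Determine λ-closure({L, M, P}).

{C, G, H, I, L, M, P}

Start with {L, M, P}.
From L via λ: add G.
From G via λ: add H.
From H via λ: add C, I.
No new states can be added; the closed set is {C, G, H, I, L, M, P}.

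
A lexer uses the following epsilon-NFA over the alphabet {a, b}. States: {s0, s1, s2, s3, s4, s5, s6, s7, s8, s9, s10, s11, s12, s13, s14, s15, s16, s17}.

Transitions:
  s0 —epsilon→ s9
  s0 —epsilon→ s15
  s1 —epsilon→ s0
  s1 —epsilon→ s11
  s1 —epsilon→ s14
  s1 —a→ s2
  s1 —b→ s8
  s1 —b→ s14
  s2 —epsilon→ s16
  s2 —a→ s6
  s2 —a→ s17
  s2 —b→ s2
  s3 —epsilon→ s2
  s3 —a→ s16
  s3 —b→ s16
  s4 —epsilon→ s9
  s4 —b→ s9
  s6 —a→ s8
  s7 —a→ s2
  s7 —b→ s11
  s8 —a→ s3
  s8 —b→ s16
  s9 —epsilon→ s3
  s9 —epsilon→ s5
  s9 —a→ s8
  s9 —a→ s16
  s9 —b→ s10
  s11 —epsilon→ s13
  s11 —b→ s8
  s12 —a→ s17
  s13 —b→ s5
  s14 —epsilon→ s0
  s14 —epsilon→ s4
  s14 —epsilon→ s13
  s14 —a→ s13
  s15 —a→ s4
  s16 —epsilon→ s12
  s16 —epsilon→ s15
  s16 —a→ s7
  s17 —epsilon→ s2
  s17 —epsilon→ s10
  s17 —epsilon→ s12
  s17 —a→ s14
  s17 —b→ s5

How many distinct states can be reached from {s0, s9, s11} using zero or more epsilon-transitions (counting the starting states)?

Start with {s0, s9, s11}.
From s0 via epsilon: add s15.
From s9 via epsilon: add s3, s5.
From s11 via epsilon: add s13.
From s3 via epsilon: add s2.
From s2 via epsilon: add s16.
From s16 via epsilon: add s12.
epsilon-closure = {s0, s2, s3, s5, s9, s11, s12, s13, s15, s16}, which has 10 states.

10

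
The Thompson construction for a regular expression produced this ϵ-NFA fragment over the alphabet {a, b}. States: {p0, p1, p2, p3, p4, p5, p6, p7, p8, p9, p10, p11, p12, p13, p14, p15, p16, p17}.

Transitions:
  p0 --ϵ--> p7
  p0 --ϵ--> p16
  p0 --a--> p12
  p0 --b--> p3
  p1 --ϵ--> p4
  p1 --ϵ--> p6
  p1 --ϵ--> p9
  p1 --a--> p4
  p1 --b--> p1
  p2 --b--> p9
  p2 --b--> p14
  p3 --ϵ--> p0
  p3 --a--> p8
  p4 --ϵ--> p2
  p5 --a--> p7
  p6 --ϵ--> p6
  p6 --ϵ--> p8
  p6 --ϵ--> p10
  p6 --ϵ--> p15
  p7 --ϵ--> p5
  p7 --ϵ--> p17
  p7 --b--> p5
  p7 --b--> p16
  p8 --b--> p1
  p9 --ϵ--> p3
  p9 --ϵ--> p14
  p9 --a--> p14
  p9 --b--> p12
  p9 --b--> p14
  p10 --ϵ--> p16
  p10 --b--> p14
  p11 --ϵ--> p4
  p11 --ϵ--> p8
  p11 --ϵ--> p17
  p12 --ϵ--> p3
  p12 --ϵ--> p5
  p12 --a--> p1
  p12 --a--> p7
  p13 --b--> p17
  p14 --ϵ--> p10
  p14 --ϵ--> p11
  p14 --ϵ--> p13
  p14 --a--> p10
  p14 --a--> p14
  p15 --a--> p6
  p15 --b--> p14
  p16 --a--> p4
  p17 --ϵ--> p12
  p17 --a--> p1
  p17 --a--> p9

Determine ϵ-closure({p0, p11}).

{p0, p2, p3, p4, p5, p7, p8, p11, p12, p16, p17}

Start with {p0, p11}.
From p0 via ϵ: add p7, p16.
From p11 via ϵ: add p4, p8, p17.
From p4 via ϵ: add p2.
From p7 via ϵ: add p5.
From p17 via ϵ: add p12.
From p12 via ϵ: add p3.
No new states can be added; the closed set is {p0, p2, p3, p4, p5, p7, p8, p11, p12, p16, p17}.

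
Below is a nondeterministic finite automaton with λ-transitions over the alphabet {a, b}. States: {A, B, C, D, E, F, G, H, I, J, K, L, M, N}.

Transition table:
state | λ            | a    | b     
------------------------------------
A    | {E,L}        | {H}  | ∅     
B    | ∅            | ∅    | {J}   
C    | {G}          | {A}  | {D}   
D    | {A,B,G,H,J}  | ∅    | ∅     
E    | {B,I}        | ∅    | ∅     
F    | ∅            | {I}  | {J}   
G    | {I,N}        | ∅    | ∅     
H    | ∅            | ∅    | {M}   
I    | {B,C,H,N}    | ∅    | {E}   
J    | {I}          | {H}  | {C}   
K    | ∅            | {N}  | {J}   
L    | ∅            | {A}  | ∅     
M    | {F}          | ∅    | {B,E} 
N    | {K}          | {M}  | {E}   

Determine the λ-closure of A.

Start with {A}.
From A via λ: add E, L.
From E via λ: add B, I.
From I via λ: add C, H, N.
From C via λ: add G.
From N via λ: add K.
No new states can be added; the closed set is {A, B, C, E, G, H, I, K, L, N}.

{A, B, C, E, G, H, I, K, L, N}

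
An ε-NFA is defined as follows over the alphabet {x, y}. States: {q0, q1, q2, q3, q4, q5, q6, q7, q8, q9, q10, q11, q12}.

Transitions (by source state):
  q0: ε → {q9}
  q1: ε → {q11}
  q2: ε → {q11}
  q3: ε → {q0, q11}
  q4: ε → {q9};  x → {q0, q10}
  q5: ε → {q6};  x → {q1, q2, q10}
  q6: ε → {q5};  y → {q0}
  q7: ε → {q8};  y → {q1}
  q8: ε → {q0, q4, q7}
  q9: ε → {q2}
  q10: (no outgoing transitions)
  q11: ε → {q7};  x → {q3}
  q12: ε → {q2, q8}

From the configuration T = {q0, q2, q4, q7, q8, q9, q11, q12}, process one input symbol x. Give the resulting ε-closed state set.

q4 on x → {q0, q10}.
q11 on x → {q3}.
No x-transition from q0, q2, q7, q8, q9, q12.
Union after reading x: {q0, q3, q10}.
Now take the ε-closure:
From q0 via ε: add q9.
From q3 via ε: add q11.
From q9 via ε: add q2.
From q11 via ε: add q7.
From q7 via ε: add q8.
From q8 via ε: add q4.
No new states can be added; the closed set is {q0, q2, q3, q4, q7, q8, q9, q10, q11}.

{q0, q2, q3, q4, q7, q8, q9, q10, q11}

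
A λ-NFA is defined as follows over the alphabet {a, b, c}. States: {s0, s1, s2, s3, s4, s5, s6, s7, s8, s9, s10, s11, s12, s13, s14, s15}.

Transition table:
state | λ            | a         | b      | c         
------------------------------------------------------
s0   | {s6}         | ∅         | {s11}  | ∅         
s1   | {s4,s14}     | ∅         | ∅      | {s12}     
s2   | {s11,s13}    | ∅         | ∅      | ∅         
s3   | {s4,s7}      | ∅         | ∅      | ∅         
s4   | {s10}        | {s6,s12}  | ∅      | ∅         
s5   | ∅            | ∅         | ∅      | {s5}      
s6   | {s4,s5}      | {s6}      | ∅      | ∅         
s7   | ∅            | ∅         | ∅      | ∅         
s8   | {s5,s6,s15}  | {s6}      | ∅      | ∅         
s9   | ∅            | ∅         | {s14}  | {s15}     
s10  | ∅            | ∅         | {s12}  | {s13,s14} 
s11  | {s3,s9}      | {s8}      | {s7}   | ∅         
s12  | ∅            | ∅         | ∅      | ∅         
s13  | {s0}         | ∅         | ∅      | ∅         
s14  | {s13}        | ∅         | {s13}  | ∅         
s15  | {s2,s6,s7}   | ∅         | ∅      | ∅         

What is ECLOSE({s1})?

{s0, s1, s4, s5, s6, s10, s13, s14}

Start with {s1}.
From s1 via λ: add s4, s14.
From s4 via λ: add s10.
From s14 via λ: add s13.
From s13 via λ: add s0.
From s0 via λ: add s6.
From s6 via λ: add s5.
No new states can be added; the closed set is {s0, s1, s4, s5, s6, s10, s13, s14}.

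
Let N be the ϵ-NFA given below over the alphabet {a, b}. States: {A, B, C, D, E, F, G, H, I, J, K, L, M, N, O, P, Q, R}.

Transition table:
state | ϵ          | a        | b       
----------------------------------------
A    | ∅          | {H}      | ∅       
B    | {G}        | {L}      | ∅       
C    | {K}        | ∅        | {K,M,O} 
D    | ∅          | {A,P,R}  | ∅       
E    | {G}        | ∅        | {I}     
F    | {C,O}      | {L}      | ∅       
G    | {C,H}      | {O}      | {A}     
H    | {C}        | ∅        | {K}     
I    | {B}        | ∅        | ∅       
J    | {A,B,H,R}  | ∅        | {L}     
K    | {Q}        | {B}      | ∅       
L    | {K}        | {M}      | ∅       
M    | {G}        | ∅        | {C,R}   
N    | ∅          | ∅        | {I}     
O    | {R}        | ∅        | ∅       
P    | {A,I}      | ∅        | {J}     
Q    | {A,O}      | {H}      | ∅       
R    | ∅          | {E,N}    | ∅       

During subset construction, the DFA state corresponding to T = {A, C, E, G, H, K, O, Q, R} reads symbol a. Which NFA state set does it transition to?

{A, B, C, E, G, H, K, N, O, Q, R}

A on a → {H}.
G on a → {O}.
K on a → {B}.
Q on a → {H}.
R on a → {E, N}.
No a-transition from C, E, H, O.
Union after reading a: {B, E, H, N, O}.
Now take the ϵ-closure:
From B via ϵ: add G.
From H via ϵ: add C.
From O via ϵ: add R.
From C via ϵ: add K.
From K via ϵ: add Q.
From Q via ϵ: add A.
No new states can be added; the closed set is {A, B, C, E, G, H, K, N, O, Q, R}.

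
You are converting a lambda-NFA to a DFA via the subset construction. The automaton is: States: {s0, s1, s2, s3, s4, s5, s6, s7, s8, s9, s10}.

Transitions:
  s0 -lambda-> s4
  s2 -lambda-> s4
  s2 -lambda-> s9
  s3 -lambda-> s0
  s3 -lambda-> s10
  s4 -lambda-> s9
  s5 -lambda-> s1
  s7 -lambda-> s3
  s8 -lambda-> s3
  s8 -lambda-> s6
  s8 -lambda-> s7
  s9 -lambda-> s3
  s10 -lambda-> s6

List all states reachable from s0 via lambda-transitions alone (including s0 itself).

Start with {s0}.
From s0 via lambda: add s4.
From s4 via lambda: add s9.
From s9 via lambda: add s3.
From s3 via lambda: add s10.
From s10 via lambda: add s6.
No new states can be added; the closed set is {s0, s3, s4, s6, s9, s10}.

{s0, s3, s4, s6, s9, s10}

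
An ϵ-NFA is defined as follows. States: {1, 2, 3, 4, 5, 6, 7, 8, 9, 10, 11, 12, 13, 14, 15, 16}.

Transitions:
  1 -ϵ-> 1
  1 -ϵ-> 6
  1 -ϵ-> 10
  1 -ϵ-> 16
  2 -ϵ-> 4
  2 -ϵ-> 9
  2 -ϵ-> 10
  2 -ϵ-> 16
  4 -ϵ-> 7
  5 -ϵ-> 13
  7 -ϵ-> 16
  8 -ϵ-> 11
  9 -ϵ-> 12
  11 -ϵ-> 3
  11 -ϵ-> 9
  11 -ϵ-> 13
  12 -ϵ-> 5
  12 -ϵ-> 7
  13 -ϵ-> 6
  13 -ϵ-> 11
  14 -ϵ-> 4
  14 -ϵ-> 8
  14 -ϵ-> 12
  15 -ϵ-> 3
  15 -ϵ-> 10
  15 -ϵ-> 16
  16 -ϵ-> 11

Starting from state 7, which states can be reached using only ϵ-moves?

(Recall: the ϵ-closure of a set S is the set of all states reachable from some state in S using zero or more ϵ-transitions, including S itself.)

{3, 5, 6, 7, 9, 11, 12, 13, 16}

Start with {7}.
From 7 via ϵ: add 16.
From 16 via ϵ: add 11.
From 11 via ϵ: add 3, 9, 13.
From 9 via ϵ: add 12.
From 13 via ϵ: add 6.
From 12 via ϵ: add 5.
No new states can be added; the closed set is {3, 5, 6, 7, 9, 11, 12, 13, 16}.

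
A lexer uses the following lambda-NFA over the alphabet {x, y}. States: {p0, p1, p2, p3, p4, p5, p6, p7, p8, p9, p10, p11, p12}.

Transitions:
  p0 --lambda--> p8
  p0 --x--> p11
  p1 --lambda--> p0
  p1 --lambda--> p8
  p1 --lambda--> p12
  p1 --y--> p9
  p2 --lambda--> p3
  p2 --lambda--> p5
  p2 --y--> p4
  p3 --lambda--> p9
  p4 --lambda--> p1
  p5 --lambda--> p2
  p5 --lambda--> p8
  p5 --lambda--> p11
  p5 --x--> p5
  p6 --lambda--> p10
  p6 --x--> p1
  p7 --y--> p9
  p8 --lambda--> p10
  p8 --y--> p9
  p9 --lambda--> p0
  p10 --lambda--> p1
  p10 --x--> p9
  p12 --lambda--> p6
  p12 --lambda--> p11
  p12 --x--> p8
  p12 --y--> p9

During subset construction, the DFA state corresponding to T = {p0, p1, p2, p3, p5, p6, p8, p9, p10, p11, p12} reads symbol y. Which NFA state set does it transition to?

p1 on y → {p9}.
p2 on y → {p4}.
p8 on y → {p9}.
p12 on y → {p9}.
No y-transition from p0, p3, p5, p6, p9, p10, p11.
Union after reading y: {p4, p9}.
Now take the lambda-closure:
From p4 via lambda: add p1.
From p9 via lambda: add p0.
From p0 via lambda: add p8.
From p1 via lambda: add p12.
From p8 via lambda: add p10.
From p12 via lambda: add p6, p11.
No new states can be added; the closed set is {p0, p1, p4, p6, p8, p9, p10, p11, p12}.

{p0, p1, p4, p6, p8, p9, p10, p11, p12}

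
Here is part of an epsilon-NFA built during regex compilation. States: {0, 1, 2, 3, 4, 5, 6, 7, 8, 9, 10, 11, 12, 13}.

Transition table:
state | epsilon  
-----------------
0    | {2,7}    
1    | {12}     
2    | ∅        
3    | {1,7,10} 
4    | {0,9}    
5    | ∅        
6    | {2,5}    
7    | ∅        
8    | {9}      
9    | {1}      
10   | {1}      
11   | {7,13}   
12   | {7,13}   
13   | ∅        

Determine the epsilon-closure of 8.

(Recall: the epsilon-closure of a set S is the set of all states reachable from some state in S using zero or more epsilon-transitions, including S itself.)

{1, 7, 8, 9, 12, 13}

Start with {8}.
From 8 via epsilon: add 9.
From 9 via epsilon: add 1.
From 1 via epsilon: add 12.
From 12 via epsilon: add 7, 13.
No new states can be added; the closed set is {1, 7, 8, 9, 12, 13}.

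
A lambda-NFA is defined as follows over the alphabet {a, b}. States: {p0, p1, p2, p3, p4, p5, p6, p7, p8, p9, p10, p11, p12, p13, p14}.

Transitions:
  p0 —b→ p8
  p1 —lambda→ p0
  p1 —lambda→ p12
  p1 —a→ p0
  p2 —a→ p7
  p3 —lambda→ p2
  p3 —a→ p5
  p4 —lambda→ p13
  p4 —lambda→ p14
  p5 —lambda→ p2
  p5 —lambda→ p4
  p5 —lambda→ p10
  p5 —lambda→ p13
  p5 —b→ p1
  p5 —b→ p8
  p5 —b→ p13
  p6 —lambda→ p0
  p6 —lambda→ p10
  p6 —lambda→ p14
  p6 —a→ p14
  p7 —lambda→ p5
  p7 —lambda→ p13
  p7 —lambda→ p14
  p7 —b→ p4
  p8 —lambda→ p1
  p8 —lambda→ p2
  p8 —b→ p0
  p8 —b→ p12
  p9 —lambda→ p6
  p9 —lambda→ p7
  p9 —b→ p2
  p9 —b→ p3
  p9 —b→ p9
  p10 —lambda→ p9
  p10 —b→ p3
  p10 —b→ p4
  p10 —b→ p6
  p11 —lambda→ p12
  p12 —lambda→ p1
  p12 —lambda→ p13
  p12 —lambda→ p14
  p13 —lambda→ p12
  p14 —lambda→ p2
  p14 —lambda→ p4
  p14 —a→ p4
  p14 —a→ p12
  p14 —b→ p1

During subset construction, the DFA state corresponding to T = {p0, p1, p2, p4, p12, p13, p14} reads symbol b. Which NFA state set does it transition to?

p0 on b → {p8}.
p14 on b → {p1}.
No b-transition from p1, p2, p4, p12, p13.
Union after reading b: {p1, p8}.
Now take the lambda-closure:
From p1 via lambda: add p0, p12.
From p8 via lambda: add p2.
From p12 via lambda: add p13, p14.
From p14 via lambda: add p4.
No new states can be added; the closed set is {p0, p1, p2, p4, p8, p12, p13, p14}.

{p0, p1, p2, p4, p8, p12, p13, p14}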